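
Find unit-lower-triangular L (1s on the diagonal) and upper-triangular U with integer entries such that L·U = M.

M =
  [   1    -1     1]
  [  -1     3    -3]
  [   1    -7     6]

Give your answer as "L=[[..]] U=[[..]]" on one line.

  r1 -= -1·r0 → [0,2,-2]
  r2 -= 1·r0 → [0,-6,5]
  r2 -= -3·r1 → [0,0,-1]

L=[[1,0,0],[-1,1,0],[1,-3,1]] U=[[1,-1,1],[0,2,-2],[0,0,-1]]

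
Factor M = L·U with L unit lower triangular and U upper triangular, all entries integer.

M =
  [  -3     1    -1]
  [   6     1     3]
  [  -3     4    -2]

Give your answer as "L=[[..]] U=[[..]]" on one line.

L=[[1,0,0],[-2,1,0],[1,1,1]] U=[[-3,1,-1],[0,3,1],[0,0,-2]]

  r1 -= -2·r0 → [0,3,1]
  r2 -= 1·r0 → [0,3,-1]
  r2 -= 1·r1 → [0,0,-2]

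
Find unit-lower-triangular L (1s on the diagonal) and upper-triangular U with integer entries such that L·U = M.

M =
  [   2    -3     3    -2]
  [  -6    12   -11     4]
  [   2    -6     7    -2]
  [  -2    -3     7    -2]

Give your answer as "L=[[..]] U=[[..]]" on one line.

  r1 -= -3·r0 → [0,3,-2,-2]
  r2 -= 1·r0 → [0,-3,4,0]
  r3 -= -1·r0 → [0,-6,10,-4]
  r2 -= -1·r1 → [0,0,2,-2]
  r3 -= -2·r1 → [0,0,6,-8]
  r3 -= 3·r2 → [0,0,0,-2]

L=[[1,0,0,0],[-3,1,0,0],[1,-1,1,0],[-1,-2,3,1]] U=[[2,-3,3,-2],[0,3,-2,-2],[0,0,2,-2],[0,0,0,-2]]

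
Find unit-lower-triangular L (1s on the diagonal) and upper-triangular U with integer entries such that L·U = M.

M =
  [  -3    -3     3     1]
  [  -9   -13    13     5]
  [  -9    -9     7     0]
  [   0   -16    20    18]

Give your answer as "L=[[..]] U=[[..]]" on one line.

  r1 -= 3·r0 → [0,-4,4,2]
  r2 -= 3·r0 → [0,0,-2,-3]
  r3 -= 0·r0 → [0,-16,20,18]
  r2 -= 0·r1 → [0,0,-2,-3]
  r3 -= 4·r1 → [0,0,4,10]
  r3 -= -2·r2 → [0,0,0,4]

L=[[1,0,0,0],[3,1,0,0],[3,0,1,0],[0,4,-2,1]] U=[[-3,-3,3,1],[0,-4,4,2],[0,0,-2,-3],[0,0,0,4]]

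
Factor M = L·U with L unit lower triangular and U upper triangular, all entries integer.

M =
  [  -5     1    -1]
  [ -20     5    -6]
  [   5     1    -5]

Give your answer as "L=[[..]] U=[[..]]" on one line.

L=[[1,0,0],[4,1,0],[-1,2,1]] U=[[-5,1,-1],[0,1,-2],[0,0,-2]]

  row1 -= 4·row0 → [0,1,-2]
  row2 -= -1·row0 → [0,2,-6]
  row2 -= 2·row1 → [0,0,-2]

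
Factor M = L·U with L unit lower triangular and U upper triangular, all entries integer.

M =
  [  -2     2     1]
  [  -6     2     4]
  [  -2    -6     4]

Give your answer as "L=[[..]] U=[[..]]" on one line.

  R1 -= 3·R0 → [0,-4,1]
  R2 -= 1·R0 → [0,-8,3]
  R2 -= 2·R1 → [0,0,1]

L=[[1,0,0],[3,1,0],[1,2,1]] U=[[-2,2,1],[0,-4,1],[0,0,1]]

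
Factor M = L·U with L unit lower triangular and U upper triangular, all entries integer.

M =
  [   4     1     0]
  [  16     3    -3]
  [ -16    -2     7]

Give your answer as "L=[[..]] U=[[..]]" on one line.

L=[[1,0,0],[4,1,0],[-4,-2,1]] U=[[4,1,0],[0,-1,-3],[0,0,1]]

  r1 -= 4·r0 → [0,-1,-3]
  r2 -= -4·r0 → [0,2,7]
  r2 -= -2·r1 → [0,0,1]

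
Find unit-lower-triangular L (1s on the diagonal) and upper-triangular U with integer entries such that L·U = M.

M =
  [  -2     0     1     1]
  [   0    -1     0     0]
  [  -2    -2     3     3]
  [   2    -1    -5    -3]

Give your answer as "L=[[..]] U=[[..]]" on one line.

L=[[1,0,0,0],[0,1,0,0],[1,2,1,0],[-1,1,-2,1]] U=[[-2,0,1,1],[0,-1,0,0],[0,0,2,2],[0,0,0,2]]

  row1 -= 0·row0 → [0,-1,0,0]
  row2 -= 1·row0 → [0,-2,2,2]
  row3 -= -1·row0 → [0,-1,-4,-2]
  row2 -= 2·row1 → [0,0,2,2]
  row3 -= 1·row1 → [0,0,-4,-2]
  row3 -= -2·row2 → [0,0,0,2]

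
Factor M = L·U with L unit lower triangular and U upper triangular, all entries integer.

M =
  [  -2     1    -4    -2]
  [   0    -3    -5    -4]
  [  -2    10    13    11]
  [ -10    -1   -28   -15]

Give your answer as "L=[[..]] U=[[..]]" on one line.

  r1 -= 0·r0 → [0,-3,-5,-4]
  r2 -= 1·r0 → [0,9,17,13]
  r3 -= 5·r0 → [0,-6,-8,-5]
  r2 -= -3·r1 → [0,0,2,1]
  r3 -= 2·r1 → [0,0,2,3]
  r3 -= 1·r2 → [0,0,0,2]

L=[[1,0,0,0],[0,1,0,0],[1,-3,1,0],[5,2,1,1]] U=[[-2,1,-4,-2],[0,-3,-5,-4],[0,0,2,1],[0,0,0,2]]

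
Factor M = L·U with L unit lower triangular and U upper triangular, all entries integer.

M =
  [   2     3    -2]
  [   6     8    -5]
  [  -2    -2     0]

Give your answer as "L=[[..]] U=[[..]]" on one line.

  r1 -= 3·r0 → [0,-1,1]
  r2 -= -1·r0 → [0,1,-2]
  r2 -= -1·r1 → [0,0,-1]

L=[[1,0,0],[3,1,0],[-1,-1,1]] U=[[2,3,-2],[0,-1,1],[0,0,-1]]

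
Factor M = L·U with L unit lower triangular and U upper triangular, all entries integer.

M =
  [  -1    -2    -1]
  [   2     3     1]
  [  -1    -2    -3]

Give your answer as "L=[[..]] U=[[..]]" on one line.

L=[[1,0,0],[-2,1,0],[1,0,1]] U=[[-1,-2,-1],[0,-1,-1],[0,0,-2]]

  row1 -= -2·row0 → [0,-1,-1]
  row2 -= 1·row0 → [0,0,-2]
  row2 -= 0·row1 → [0,0,-2]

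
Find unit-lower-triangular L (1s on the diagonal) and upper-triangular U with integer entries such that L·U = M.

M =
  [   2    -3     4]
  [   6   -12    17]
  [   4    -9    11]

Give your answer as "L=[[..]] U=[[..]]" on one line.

L=[[1,0,0],[3,1,0],[2,1,1]] U=[[2,-3,4],[0,-3,5],[0,0,-2]]

  R1 -= 3·R0 → [0,-3,5]
  R2 -= 2·R0 → [0,-3,3]
  R2 -= 1·R1 → [0,0,-2]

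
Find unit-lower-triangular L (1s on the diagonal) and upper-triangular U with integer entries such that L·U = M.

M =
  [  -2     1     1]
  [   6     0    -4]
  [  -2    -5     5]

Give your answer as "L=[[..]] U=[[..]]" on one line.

  r1 -= -3·r0 → [0,3,-1]
  r2 -= 1·r0 → [0,-6,4]
  r2 -= -2·r1 → [0,0,2]

L=[[1,0,0],[-3,1,0],[1,-2,1]] U=[[-2,1,1],[0,3,-1],[0,0,2]]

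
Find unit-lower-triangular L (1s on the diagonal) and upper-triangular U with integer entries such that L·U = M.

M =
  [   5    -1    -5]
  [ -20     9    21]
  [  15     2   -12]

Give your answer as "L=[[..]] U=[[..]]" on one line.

L=[[1,0,0],[-4,1,0],[3,1,1]] U=[[5,-1,-5],[0,5,1],[0,0,2]]

  r1 -= -4·r0 → [0,5,1]
  r2 -= 3·r0 → [0,5,3]
  r2 -= 1·r1 → [0,0,2]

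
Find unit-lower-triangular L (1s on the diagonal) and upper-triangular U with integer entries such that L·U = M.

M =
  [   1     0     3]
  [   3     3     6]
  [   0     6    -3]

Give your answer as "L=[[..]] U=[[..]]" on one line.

  R1 -= 3·R0 → [0,3,-3]
  R2 -= 0·R0 → [0,6,-3]
  R2 -= 2·R1 → [0,0,3]

L=[[1,0,0],[3,1,0],[0,2,1]] U=[[1,0,3],[0,3,-3],[0,0,3]]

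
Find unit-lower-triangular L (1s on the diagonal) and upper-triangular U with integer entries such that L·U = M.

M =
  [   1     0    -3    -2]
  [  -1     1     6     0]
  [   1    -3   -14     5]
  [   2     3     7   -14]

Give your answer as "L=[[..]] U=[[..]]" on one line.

  row1 -= -1·row0 → [0,1,3,-2]
  row2 -= 1·row0 → [0,-3,-11,7]
  row3 -= 2·row0 → [0,3,13,-10]
  row2 -= -3·row1 → [0,0,-2,1]
  row3 -= 3·row1 → [0,0,4,-4]
  row3 -= -2·row2 → [0,0,0,-2]

L=[[1,0,0,0],[-1,1,0,0],[1,-3,1,0],[2,3,-2,1]] U=[[1,0,-3,-2],[0,1,3,-2],[0,0,-2,1],[0,0,0,-2]]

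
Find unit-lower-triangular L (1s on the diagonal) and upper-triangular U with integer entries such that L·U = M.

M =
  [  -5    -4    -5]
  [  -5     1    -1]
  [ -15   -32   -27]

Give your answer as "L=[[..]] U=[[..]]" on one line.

L=[[1,0,0],[1,1,0],[3,-4,1]] U=[[-5,-4,-5],[0,5,4],[0,0,4]]

  R1 -= 1·R0 → [0,5,4]
  R2 -= 3·R0 → [0,-20,-12]
  R2 -= -4·R1 → [0,0,4]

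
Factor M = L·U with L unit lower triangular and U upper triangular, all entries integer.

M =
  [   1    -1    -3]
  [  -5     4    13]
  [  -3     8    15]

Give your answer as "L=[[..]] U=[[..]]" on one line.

  row1 -= -5·row0 → [0,-1,-2]
  row2 -= -3·row0 → [0,5,6]
  row2 -= -5·row1 → [0,0,-4]

L=[[1,0,0],[-5,1,0],[-3,-5,1]] U=[[1,-1,-3],[0,-1,-2],[0,0,-4]]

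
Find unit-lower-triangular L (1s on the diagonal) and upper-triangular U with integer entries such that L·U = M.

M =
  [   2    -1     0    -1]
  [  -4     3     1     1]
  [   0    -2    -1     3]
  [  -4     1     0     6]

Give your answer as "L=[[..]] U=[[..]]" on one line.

  r1 -= -2·r0 → [0,1,1,-1]
  r2 -= 0·r0 → [0,-2,-1,3]
  r3 -= -2·r0 → [0,-1,0,4]
  r2 -= -2·r1 → [0,0,1,1]
  r3 -= -1·r1 → [0,0,1,3]
  r3 -= 1·r2 → [0,0,0,2]

L=[[1,0,0,0],[-2,1,0,0],[0,-2,1,0],[-2,-1,1,1]] U=[[2,-1,0,-1],[0,1,1,-1],[0,0,1,1],[0,0,0,2]]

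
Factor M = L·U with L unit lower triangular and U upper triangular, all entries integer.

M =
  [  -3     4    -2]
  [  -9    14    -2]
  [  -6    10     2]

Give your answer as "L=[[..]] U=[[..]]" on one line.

  r1 -= 3·r0 → [0,2,4]
  r2 -= 2·r0 → [0,2,6]
  r2 -= 1·r1 → [0,0,2]

L=[[1,0,0],[3,1,0],[2,1,1]] U=[[-3,4,-2],[0,2,4],[0,0,2]]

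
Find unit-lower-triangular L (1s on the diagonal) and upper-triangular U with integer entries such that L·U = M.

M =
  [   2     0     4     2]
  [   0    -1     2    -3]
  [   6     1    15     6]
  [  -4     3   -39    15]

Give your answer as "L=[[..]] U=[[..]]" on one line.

  r1 -= 0·r0 → [0,-1,2,-3]
  r2 -= 3·r0 → [0,1,3,0]
  r3 -= -2·r0 → [0,3,-31,19]
  r2 -= -1·r1 → [0,0,5,-3]
  r3 -= -3·r1 → [0,0,-25,10]
  r3 -= -5·r2 → [0,0,0,-5]

L=[[1,0,0,0],[0,1,0,0],[3,-1,1,0],[-2,-3,-5,1]] U=[[2,0,4,2],[0,-1,2,-3],[0,0,5,-3],[0,0,0,-5]]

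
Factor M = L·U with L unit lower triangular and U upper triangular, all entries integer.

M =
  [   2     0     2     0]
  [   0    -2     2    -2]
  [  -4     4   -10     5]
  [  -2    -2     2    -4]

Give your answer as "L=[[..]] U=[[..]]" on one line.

L=[[1,0,0,0],[0,1,0,0],[-2,-2,1,0],[-1,1,-1,1]] U=[[2,0,2,0],[0,-2,2,-2],[0,0,-2,1],[0,0,0,-1]]

  row1 -= 0·row0 → [0,-2,2,-2]
  row2 -= -2·row0 → [0,4,-6,5]
  row3 -= -1·row0 → [0,-2,4,-4]
  row2 -= -2·row1 → [0,0,-2,1]
  row3 -= 1·row1 → [0,0,2,-2]
  row3 -= -1·row2 → [0,0,0,-1]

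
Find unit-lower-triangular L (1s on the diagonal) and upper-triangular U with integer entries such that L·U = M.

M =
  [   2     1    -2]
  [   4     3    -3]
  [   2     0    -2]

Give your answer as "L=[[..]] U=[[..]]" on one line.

L=[[1,0,0],[2,1,0],[1,-1,1]] U=[[2,1,-2],[0,1,1],[0,0,1]]

  r1 -= 2·r0 → [0,1,1]
  r2 -= 1·r0 → [0,-1,0]
  r2 -= -1·r1 → [0,0,1]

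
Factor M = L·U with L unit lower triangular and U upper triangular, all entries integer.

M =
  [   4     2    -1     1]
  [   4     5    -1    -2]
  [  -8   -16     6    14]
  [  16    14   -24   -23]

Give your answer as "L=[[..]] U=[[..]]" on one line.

L=[[1,0,0,0],[1,1,0,0],[-2,-4,1,0],[4,2,-5,1]] U=[[4,2,-1,1],[0,3,0,-3],[0,0,4,4],[0,0,0,-1]]

  R1 -= 1·R0 → [0,3,0,-3]
  R2 -= -2·R0 → [0,-12,4,16]
  R3 -= 4·R0 → [0,6,-20,-27]
  R2 -= -4·R1 → [0,0,4,4]
  R3 -= 2·R1 → [0,0,-20,-21]
  R3 -= -5·R2 → [0,0,0,-1]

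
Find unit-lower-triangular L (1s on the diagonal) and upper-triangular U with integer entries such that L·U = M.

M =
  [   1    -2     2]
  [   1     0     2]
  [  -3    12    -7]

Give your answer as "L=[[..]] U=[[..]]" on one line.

  r1 -= 1·r0 → [0,2,0]
  r2 -= -3·r0 → [0,6,-1]
  r2 -= 3·r1 → [0,0,-1]

L=[[1,0,0],[1,1,0],[-3,3,1]] U=[[1,-2,2],[0,2,0],[0,0,-1]]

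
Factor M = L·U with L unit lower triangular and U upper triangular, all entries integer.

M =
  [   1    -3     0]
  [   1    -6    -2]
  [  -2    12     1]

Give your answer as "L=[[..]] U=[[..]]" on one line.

  R1 -= 1·R0 → [0,-3,-2]
  R2 -= -2·R0 → [0,6,1]
  R2 -= -2·R1 → [0,0,-3]

L=[[1,0,0],[1,1,0],[-2,-2,1]] U=[[1,-3,0],[0,-3,-2],[0,0,-3]]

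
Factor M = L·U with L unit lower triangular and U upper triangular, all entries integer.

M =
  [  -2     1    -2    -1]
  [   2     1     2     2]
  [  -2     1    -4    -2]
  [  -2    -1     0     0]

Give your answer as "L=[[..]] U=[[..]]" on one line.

  row1 -= -1·row0 → [0,2,0,1]
  row2 -= 1·row0 → [0,0,-2,-1]
  row3 -= 1·row0 → [0,-2,2,1]
  row2 -= 0·row1 → [0,0,-2,-1]
  row3 -= -1·row1 → [0,0,2,2]
  row3 -= -1·row2 → [0,0,0,1]

L=[[1,0,0,0],[-1,1,0,0],[1,0,1,0],[1,-1,-1,1]] U=[[-2,1,-2,-1],[0,2,0,1],[0,0,-2,-1],[0,0,0,1]]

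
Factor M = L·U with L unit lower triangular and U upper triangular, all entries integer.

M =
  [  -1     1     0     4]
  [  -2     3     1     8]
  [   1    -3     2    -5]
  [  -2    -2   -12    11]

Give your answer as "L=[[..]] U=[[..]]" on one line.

  r1 -= 2·r0 → [0,1,1,0]
  r2 -= -1·r0 → [0,-2,2,-1]
  r3 -= 2·r0 → [0,-4,-12,3]
  r2 -= -2·r1 → [0,0,4,-1]
  r3 -= -4·r1 → [0,0,-8,3]
  r3 -= -2·r2 → [0,0,0,1]

L=[[1,0,0,0],[2,1,0,0],[-1,-2,1,0],[2,-4,-2,1]] U=[[-1,1,0,4],[0,1,1,0],[0,0,4,-1],[0,0,0,1]]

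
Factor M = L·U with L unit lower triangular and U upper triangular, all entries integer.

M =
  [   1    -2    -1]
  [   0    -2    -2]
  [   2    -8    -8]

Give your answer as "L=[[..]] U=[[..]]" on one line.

  r1 -= 0·r0 → [0,-2,-2]
  r2 -= 2·r0 → [0,-4,-6]
  r2 -= 2·r1 → [0,0,-2]

L=[[1,0,0],[0,1,0],[2,2,1]] U=[[1,-2,-1],[0,-2,-2],[0,0,-2]]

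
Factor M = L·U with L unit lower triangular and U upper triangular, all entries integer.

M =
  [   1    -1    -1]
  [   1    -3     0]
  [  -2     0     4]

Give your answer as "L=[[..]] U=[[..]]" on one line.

L=[[1,0,0],[1,1,0],[-2,1,1]] U=[[1,-1,-1],[0,-2,1],[0,0,1]]

  row1 -= 1·row0 → [0,-2,1]
  row2 -= -2·row0 → [0,-2,2]
  row2 -= 1·row1 → [0,0,1]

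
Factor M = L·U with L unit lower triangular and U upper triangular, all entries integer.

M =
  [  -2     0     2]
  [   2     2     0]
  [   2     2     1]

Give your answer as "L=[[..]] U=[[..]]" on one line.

  row1 -= -1·row0 → [0,2,2]
  row2 -= -1·row0 → [0,2,3]
  row2 -= 1·row1 → [0,0,1]

L=[[1,0,0],[-1,1,0],[-1,1,1]] U=[[-2,0,2],[0,2,2],[0,0,1]]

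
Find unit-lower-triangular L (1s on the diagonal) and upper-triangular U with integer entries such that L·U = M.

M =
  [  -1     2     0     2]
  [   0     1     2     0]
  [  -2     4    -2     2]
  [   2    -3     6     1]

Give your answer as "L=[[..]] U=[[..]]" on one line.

  r1 -= 0·r0 → [0,1,2,0]
  r2 -= 2·r0 → [0,0,-2,-2]
  r3 -= -2·r0 → [0,1,6,5]
  r2 -= 0·r1 → [0,0,-2,-2]
  r3 -= 1·r1 → [0,0,4,5]
  r3 -= -2·r2 → [0,0,0,1]

L=[[1,0,0,0],[0,1,0,0],[2,0,1,0],[-2,1,-2,1]] U=[[-1,2,0,2],[0,1,2,0],[0,0,-2,-2],[0,0,0,1]]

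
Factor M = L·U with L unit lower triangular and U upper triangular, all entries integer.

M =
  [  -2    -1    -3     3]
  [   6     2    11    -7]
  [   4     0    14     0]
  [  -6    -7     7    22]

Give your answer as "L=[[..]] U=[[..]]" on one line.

L=[[1,0,0,0],[-3,1,0,0],[-2,2,1,0],[3,4,2,1]] U=[[-2,-1,-3,3],[0,-1,2,2],[0,0,4,2],[0,0,0,1]]

  row1 -= -3·row0 → [0,-1,2,2]
  row2 -= -2·row0 → [0,-2,8,6]
  row3 -= 3·row0 → [0,-4,16,13]
  row2 -= 2·row1 → [0,0,4,2]
  row3 -= 4·row1 → [0,0,8,5]
  row3 -= 2·row2 → [0,0,0,1]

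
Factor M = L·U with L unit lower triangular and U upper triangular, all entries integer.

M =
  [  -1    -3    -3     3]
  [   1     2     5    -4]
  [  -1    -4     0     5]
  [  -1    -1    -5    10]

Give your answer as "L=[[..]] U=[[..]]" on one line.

  r1 -= -1·r0 → [0,-1,2,-1]
  r2 -= 1·r0 → [0,-1,3,2]
  r3 -= 1·r0 → [0,2,-2,7]
  r2 -= 1·r1 → [0,0,1,3]
  r3 -= -2·r1 → [0,0,2,5]
  r3 -= 2·r2 → [0,0,0,-1]

L=[[1,0,0,0],[-1,1,0,0],[1,1,1,0],[1,-2,2,1]] U=[[-1,-3,-3,3],[0,-1,2,-1],[0,0,1,3],[0,0,0,-1]]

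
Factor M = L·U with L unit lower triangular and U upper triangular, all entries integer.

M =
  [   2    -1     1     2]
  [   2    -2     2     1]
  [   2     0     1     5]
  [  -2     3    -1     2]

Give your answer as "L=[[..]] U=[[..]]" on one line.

L=[[1,0,0,0],[1,1,0,0],[1,-1,1,0],[-1,-2,2,1]] U=[[2,-1,1,2],[0,-1,1,-1],[0,0,1,2],[0,0,0,-2]]

  R1 -= 1·R0 → [0,-1,1,-1]
  R2 -= 1·R0 → [0,1,0,3]
  R3 -= -1·R0 → [0,2,0,4]
  R2 -= -1·R1 → [0,0,1,2]
  R3 -= -2·R1 → [0,0,2,2]
  R3 -= 2·R2 → [0,0,0,-2]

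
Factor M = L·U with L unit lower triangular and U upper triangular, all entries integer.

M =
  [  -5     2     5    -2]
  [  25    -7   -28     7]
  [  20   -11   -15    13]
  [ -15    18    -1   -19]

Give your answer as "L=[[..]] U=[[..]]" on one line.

L=[[1,0,0,0],[-5,1,0,0],[-4,-1,1,0],[3,4,-2,1]] U=[[-5,2,5,-2],[0,3,-3,-3],[0,0,2,2],[0,0,0,3]]

  R1 -= -5·R0 → [0,3,-3,-3]
  R2 -= -4·R0 → [0,-3,5,5]
  R3 -= 3·R0 → [0,12,-16,-13]
  R2 -= -1·R1 → [0,0,2,2]
  R3 -= 4·R1 → [0,0,-4,-1]
  R3 -= -2·R2 → [0,0,0,3]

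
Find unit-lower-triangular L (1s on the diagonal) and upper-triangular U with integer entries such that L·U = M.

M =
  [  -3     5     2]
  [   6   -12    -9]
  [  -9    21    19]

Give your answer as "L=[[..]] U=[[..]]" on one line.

  R1 -= -2·R0 → [0,-2,-5]
  R2 -= 3·R0 → [0,6,13]
  R2 -= -3·R1 → [0,0,-2]

L=[[1,0,0],[-2,1,0],[3,-3,1]] U=[[-3,5,2],[0,-2,-5],[0,0,-2]]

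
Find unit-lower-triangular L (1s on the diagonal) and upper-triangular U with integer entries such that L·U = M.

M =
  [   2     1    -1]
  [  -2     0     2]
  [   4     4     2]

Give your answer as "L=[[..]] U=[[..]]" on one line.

  R1 -= -1·R0 → [0,1,1]
  R2 -= 2·R0 → [0,2,4]
  R2 -= 2·R1 → [0,0,2]

L=[[1,0,0],[-1,1,0],[2,2,1]] U=[[2,1,-1],[0,1,1],[0,0,2]]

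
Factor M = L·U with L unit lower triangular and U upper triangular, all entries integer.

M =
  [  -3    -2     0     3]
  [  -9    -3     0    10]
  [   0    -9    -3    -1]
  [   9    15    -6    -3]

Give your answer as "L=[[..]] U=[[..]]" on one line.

L=[[1,0,0,0],[3,1,0,0],[0,-3,1,0],[-3,3,2,1]] U=[[-3,-2,0,3],[0,3,0,1],[0,0,-3,2],[0,0,0,-1]]

  r1 -= 3·r0 → [0,3,0,1]
  r2 -= 0·r0 → [0,-9,-3,-1]
  r3 -= -3·r0 → [0,9,-6,6]
  r2 -= -3·r1 → [0,0,-3,2]
  r3 -= 3·r1 → [0,0,-6,3]
  r3 -= 2·r2 → [0,0,0,-1]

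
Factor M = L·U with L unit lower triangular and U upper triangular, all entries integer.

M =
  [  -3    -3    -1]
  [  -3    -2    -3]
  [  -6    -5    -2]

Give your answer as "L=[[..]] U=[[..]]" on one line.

L=[[1,0,0],[1,1,0],[2,1,1]] U=[[-3,-3,-1],[0,1,-2],[0,0,2]]

  R1 -= 1·R0 → [0,1,-2]
  R2 -= 2·R0 → [0,1,0]
  R2 -= 1·R1 → [0,0,2]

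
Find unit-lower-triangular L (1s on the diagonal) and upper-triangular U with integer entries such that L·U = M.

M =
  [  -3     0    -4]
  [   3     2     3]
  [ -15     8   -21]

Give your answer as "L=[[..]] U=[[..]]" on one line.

  R1 -= -1·R0 → [0,2,-1]
  R2 -= 5·R0 → [0,8,-1]
  R2 -= 4·R1 → [0,0,3]

L=[[1,0,0],[-1,1,0],[5,4,1]] U=[[-3,0,-4],[0,2,-1],[0,0,3]]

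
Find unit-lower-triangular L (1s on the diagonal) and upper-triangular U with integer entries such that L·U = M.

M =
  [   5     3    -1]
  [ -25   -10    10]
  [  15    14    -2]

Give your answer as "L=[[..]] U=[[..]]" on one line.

L=[[1,0,0],[-5,1,0],[3,1,1]] U=[[5,3,-1],[0,5,5],[0,0,-4]]

  r1 -= -5·r0 → [0,5,5]
  r2 -= 3·r0 → [0,5,1]
  r2 -= 1·r1 → [0,0,-4]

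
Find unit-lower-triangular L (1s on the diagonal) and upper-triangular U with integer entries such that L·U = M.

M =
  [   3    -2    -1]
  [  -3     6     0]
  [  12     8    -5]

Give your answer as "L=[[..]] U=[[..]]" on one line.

  R1 -= -1·R0 → [0,4,-1]
  R2 -= 4·R0 → [0,16,-1]
  R2 -= 4·R1 → [0,0,3]

L=[[1,0,0],[-1,1,0],[4,4,1]] U=[[3,-2,-1],[0,4,-1],[0,0,3]]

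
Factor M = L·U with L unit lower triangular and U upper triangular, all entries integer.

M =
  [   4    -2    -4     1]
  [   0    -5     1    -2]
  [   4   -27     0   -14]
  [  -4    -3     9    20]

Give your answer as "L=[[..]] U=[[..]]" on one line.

  row1 -= 0·row0 → [0,-5,1,-2]
  row2 -= 1·row0 → [0,-25,4,-15]
  row3 -= -1·row0 → [0,-5,5,21]
  row2 -= 5·row1 → [0,0,-1,-5]
  row3 -= 1·row1 → [0,0,4,23]
  row3 -= -4·row2 → [0,0,0,3]

L=[[1,0,0,0],[0,1,0,0],[1,5,1,0],[-1,1,-4,1]] U=[[4,-2,-4,1],[0,-5,1,-2],[0,0,-1,-5],[0,0,0,3]]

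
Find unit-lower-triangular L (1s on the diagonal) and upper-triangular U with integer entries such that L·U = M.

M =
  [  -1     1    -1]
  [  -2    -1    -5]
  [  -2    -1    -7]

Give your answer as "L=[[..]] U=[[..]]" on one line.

L=[[1,0,0],[2,1,0],[2,1,1]] U=[[-1,1,-1],[0,-3,-3],[0,0,-2]]

  row1 -= 2·row0 → [0,-3,-3]
  row2 -= 2·row0 → [0,-3,-5]
  row2 -= 1·row1 → [0,0,-2]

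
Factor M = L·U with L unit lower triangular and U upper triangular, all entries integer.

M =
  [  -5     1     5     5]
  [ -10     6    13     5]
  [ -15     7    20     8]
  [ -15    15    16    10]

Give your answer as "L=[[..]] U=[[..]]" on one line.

  r1 -= 2·r0 → [0,4,3,-5]
  r2 -= 3·r0 → [0,4,5,-7]
  r3 -= 3·r0 → [0,12,1,-5]
  r2 -= 1·r1 → [0,0,2,-2]
  r3 -= 3·r1 → [0,0,-8,10]
  r3 -= -4·r2 → [0,0,0,2]

L=[[1,0,0,0],[2,1,0,0],[3,1,1,0],[3,3,-4,1]] U=[[-5,1,5,5],[0,4,3,-5],[0,0,2,-2],[0,0,0,2]]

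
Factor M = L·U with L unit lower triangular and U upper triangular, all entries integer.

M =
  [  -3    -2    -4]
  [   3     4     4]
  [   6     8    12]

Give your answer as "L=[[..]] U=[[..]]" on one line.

L=[[1,0,0],[-1,1,0],[-2,2,1]] U=[[-3,-2,-4],[0,2,0],[0,0,4]]

  row1 -= -1·row0 → [0,2,0]
  row2 -= -2·row0 → [0,4,4]
  row2 -= 2·row1 → [0,0,4]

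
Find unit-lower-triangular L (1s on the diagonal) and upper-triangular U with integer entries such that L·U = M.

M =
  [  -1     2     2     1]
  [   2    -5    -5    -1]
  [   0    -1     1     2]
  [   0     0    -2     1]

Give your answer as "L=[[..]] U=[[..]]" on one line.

  R1 -= -2·R0 → [0,-1,-1,1]
  R2 -= 0·R0 → [0,-1,1,2]
  R3 -= 0·R0 → [0,0,-2,1]
  R2 -= 1·R1 → [0,0,2,1]
  R3 -= 0·R1 → [0,0,-2,1]
  R3 -= -1·R2 → [0,0,0,2]

L=[[1,0,0,0],[-2,1,0,0],[0,1,1,0],[0,0,-1,1]] U=[[-1,2,2,1],[0,-1,-1,1],[0,0,2,1],[0,0,0,2]]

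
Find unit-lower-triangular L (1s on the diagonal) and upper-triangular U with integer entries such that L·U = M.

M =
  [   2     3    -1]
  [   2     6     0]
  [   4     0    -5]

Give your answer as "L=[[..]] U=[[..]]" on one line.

L=[[1,0,0],[1,1,0],[2,-2,1]] U=[[2,3,-1],[0,3,1],[0,0,-1]]

  row1 -= 1·row0 → [0,3,1]
  row2 -= 2·row0 → [0,-6,-3]
  row2 -= -2·row1 → [0,0,-1]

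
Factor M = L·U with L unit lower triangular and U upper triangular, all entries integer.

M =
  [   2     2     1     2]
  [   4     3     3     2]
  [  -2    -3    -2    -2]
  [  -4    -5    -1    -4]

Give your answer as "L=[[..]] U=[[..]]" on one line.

L=[[1,0,0,0],[2,1,0,0],[-1,1,1,0],[-2,1,0,1]] U=[[2,2,1,2],[0,-1,1,-2],[0,0,-2,2],[0,0,0,2]]

  r1 -= 2·r0 → [0,-1,1,-2]
  r2 -= -1·r0 → [0,-1,-1,0]
  r3 -= -2·r0 → [0,-1,1,0]
  r2 -= 1·r1 → [0,0,-2,2]
  r3 -= 1·r1 → [0,0,0,2]
  r3 -= 0·r2 → [0,0,0,2]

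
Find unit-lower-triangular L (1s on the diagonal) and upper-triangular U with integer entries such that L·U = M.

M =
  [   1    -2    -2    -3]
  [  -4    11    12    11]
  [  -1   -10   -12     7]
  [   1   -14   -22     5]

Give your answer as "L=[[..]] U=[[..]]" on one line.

L=[[1,0,0,0],[-4,1,0,0],[-1,-4,1,0],[1,-4,-2,1]] U=[[1,-2,-2,-3],[0,3,4,-1],[0,0,2,0],[0,0,0,4]]

  r1 -= -4·r0 → [0,3,4,-1]
  r2 -= -1·r0 → [0,-12,-14,4]
  r3 -= 1·r0 → [0,-12,-20,8]
  r2 -= -4·r1 → [0,0,2,0]
  r3 -= -4·r1 → [0,0,-4,4]
  r3 -= -2·r2 → [0,0,0,4]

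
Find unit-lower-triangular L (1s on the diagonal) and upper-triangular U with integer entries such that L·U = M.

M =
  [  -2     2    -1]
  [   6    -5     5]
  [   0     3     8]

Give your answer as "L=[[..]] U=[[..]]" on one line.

L=[[1,0,0],[-3,1,0],[0,3,1]] U=[[-2,2,-1],[0,1,2],[0,0,2]]

  R1 -= -3·R0 → [0,1,2]
  R2 -= 0·R0 → [0,3,8]
  R2 -= 3·R1 → [0,0,2]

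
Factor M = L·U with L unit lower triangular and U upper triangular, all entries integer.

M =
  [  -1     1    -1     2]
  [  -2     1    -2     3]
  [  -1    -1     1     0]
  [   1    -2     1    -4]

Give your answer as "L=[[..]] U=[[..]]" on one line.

L=[[1,0,0,0],[2,1,0,0],[1,2,1,0],[-1,1,0,1]] U=[[-1,1,-1,2],[0,-1,0,-1],[0,0,2,0],[0,0,0,-1]]

  r1 -= 2·r0 → [0,-1,0,-1]
  r2 -= 1·r0 → [0,-2,2,-2]
  r3 -= -1·r0 → [0,-1,0,-2]
  r2 -= 2·r1 → [0,0,2,0]
  r3 -= 1·r1 → [0,0,0,-1]
  r3 -= 0·r2 → [0,0,0,-1]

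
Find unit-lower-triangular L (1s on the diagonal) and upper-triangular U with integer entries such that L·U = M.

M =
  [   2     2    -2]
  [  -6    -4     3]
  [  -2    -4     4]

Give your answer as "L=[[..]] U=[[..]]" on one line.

L=[[1,0,0],[-3,1,0],[-1,-1,1]] U=[[2,2,-2],[0,2,-3],[0,0,-1]]

  r1 -= -3·r0 → [0,2,-3]
  r2 -= -1·r0 → [0,-2,2]
  r2 -= -1·r1 → [0,0,-1]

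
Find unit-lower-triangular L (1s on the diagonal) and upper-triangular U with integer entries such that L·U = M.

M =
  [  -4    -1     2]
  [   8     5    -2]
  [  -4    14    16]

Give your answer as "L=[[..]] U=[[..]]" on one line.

  R1 -= -2·R0 → [0,3,2]
  R2 -= 1·R0 → [0,15,14]
  R2 -= 5·R1 → [0,0,4]

L=[[1,0,0],[-2,1,0],[1,5,1]] U=[[-4,-1,2],[0,3,2],[0,0,4]]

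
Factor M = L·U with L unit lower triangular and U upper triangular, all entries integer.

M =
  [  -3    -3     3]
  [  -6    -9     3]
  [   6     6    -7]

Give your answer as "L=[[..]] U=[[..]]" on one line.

  row1 -= 2·row0 → [0,-3,-3]
  row2 -= -2·row0 → [0,0,-1]
  row2 -= 0·row1 → [0,0,-1]

L=[[1,0,0],[2,1,0],[-2,0,1]] U=[[-3,-3,3],[0,-3,-3],[0,0,-1]]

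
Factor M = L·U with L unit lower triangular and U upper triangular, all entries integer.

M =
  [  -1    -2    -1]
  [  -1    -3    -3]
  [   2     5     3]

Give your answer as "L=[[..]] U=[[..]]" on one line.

L=[[1,0,0],[1,1,0],[-2,-1,1]] U=[[-1,-2,-1],[0,-1,-2],[0,0,-1]]

  r1 -= 1·r0 → [0,-1,-2]
  r2 -= -2·r0 → [0,1,1]
  r2 -= -1·r1 → [0,0,-1]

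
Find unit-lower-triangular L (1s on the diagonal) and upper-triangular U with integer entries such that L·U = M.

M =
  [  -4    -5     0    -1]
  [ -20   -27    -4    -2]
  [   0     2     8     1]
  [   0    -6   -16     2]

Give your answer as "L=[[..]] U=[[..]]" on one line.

  r1 -= 5·r0 → [0,-2,-4,3]
  r2 -= 0·r0 → [0,2,8,1]
  r3 -= 0·r0 → [0,-6,-16,2]
  r2 -= -1·r1 → [0,0,4,4]
  r3 -= 3·r1 → [0,0,-4,-7]
  r3 -= -1·r2 → [0,0,0,-3]

L=[[1,0,0,0],[5,1,0,0],[0,-1,1,0],[0,3,-1,1]] U=[[-4,-5,0,-1],[0,-2,-4,3],[0,0,4,4],[0,0,0,-3]]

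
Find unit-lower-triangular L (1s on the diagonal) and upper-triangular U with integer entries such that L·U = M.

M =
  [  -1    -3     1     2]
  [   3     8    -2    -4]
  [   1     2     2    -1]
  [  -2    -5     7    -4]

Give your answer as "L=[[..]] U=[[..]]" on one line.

L=[[1,0,0,0],[-3,1,0,0],[-1,1,1,0],[2,-1,3,1]] U=[[-1,-3,1,2],[0,-1,1,2],[0,0,2,-1],[0,0,0,-3]]

  R1 -= -3·R0 → [0,-1,1,2]
  R2 -= -1·R0 → [0,-1,3,1]
  R3 -= 2·R0 → [0,1,5,-8]
  R2 -= 1·R1 → [0,0,2,-1]
  R3 -= -1·R1 → [0,0,6,-6]
  R3 -= 3·R2 → [0,0,0,-3]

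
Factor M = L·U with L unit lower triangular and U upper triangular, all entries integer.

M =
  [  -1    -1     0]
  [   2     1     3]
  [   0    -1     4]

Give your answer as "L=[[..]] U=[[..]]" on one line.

L=[[1,0,0],[-2,1,0],[0,1,1]] U=[[-1,-1,0],[0,-1,3],[0,0,1]]

  R1 -= -2·R0 → [0,-1,3]
  R2 -= 0·R0 → [0,-1,4]
  R2 -= 1·R1 → [0,0,1]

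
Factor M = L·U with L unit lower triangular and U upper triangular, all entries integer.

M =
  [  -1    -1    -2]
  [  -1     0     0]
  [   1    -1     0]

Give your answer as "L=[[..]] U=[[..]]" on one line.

  row1 -= 1·row0 → [0,1,2]
  row2 -= -1·row0 → [0,-2,-2]
  row2 -= -2·row1 → [0,0,2]

L=[[1,0,0],[1,1,0],[-1,-2,1]] U=[[-1,-1,-2],[0,1,2],[0,0,2]]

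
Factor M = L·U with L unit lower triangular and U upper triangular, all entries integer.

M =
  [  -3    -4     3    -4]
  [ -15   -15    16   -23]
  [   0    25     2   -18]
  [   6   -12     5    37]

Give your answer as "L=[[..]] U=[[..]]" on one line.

  R1 -= 5·R0 → [0,5,1,-3]
  R2 -= 0·R0 → [0,25,2,-18]
  R3 -= -2·R0 → [0,-20,11,29]
  R2 -= 5·R1 → [0,0,-3,-3]
  R3 -= -4·R1 → [0,0,15,17]
  R3 -= -5·R2 → [0,0,0,2]

L=[[1,0,0,0],[5,1,0,0],[0,5,1,0],[-2,-4,-5,1]] U=[[-3,-4,3,-4],[0,5,1,-3],[0,0,-3,-3],[0,0,0,2]]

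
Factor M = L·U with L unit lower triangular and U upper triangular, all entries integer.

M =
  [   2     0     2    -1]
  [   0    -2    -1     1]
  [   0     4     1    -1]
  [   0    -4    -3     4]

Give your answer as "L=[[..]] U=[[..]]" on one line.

L=[[1,0,0,0],[0,1,0,0],[0,-2,1,0],[0,2,1,1]] U=[[2,0,2,-1],[0,-2,-1,1],[0,0,-1,1],[0,0,0,1]]

  row1 -= 0·row0 → [0,-2,-1,1]
  row2 -= 0·row0 → [0,4,1,-1]
  row3 -= 0·row0 → [0,-4,-3,4]
  row2 -= -2·row1 → [0,0,-1,1]
  row3 -= 2·row1 → [0,0,-1,2]
  row3 -= 1·row2 → [0,0,0,1]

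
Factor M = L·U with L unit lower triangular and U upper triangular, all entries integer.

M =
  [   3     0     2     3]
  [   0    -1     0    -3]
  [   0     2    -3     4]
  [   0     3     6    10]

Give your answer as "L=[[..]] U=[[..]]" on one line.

  R1 -= 0·R0 → [0,-1,0,-3]
  R2 -= 0·R0 → [0,2,-3,4]
  R3 -= 0·R0 → [0,3,6,10]
  R2 -= -2·R1 → [0,0,-3,-2]
  R3 -= -3·R1 → [0,0,6,1]
  R3 -= -2·R2 → [0,0,0,-3]

L=[[1,0,0,0],[0,1,0,0],[0,-2,1,0],[0,-3,-2,1]] U=[[3,0,2,3],[0,-1,0,-3],[0,0,-3,-2],[0,0,0,-3]]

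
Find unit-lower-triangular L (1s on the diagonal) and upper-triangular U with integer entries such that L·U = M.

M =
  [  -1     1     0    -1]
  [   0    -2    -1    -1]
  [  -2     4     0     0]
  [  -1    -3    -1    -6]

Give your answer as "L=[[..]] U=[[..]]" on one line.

  R1 -= 0·R0 → [0,-2,-1,-1]
  R2 -= 2·R0 → [0,2,0,2]
  R3 -= 1·R0 → [0,-4,-1,-5]
  R2 -= -1·R1 → [0,0,-1,1]
  R3 -= 2·R1 → [0,0,1,-3]
  R3 -= -1·R2 → [0,0,0,-2]

L=[[1,0,0,0],[0,1,0,0],[2,-1,1,0],[1,2,-1,1]] U=[[-1,1,0,-1],[0,-2,-1,-1],[0,0,-1,1],[0,0,0,-2]]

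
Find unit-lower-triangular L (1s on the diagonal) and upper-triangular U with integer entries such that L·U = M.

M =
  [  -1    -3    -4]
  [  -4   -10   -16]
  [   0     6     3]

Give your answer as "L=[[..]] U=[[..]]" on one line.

  R1 -= 4·R0 → [0,2,0]
  R2 -= 0·R0 → [0,6,3]
  R2 -= 3·R1 → [0,0,3]

L=[[1,0,0],[4,1,0],[0,3,1]] U=[[-1,-3,-4],[0,2,0],[0,0,3]]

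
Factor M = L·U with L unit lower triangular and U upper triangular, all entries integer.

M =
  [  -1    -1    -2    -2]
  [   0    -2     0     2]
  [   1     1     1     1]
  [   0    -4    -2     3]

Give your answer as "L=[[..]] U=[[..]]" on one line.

L=[[1,0,0,0],[0,1,0,0],[-1,0,1,0],[0,2,2,1]] U=[[-1,-1,-2,-2],[0,-2,0,2],[0,0,-1,-1],[0,0,0,1]]

  r1 -= 0·r0 → [0,-2,0,2]
  r2 -= -1·r0 → [0,0,-1,-1]
  r3 -= 0·r0 → [0,-4,-2,3]
  r2 -= 0·r1 → [0,0,-1,-1]
  r3 -= 2·r1 → [0,0,-2,-1]
  r3 -= 2·r2 → [0,0,0,1]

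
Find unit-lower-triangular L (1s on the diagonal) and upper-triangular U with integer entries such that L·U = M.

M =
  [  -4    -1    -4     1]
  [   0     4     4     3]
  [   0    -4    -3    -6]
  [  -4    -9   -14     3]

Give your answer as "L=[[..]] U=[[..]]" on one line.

  r1 -= 0·r0 → [0,4,4,3]
  r2 -= 0·r0 → [0,-4,-3,-6]
  r3 -= 1·r0 → [0,-8,-10,2]
  r2 -= -1·r1 → [0,0,1,-3]
  r3 -= -2·r1 → [0,0,-2,8]
  r3 -= -2·r2 → [0,0,0,2]

L=[[1,0,0,0],[0,1,0,0],[0,-1,1,0],[1,-2,-2,1]] U=[[-4,-1,-4,1],[0,4,4,3],[0,0,1,-3],[0,0,0,2]]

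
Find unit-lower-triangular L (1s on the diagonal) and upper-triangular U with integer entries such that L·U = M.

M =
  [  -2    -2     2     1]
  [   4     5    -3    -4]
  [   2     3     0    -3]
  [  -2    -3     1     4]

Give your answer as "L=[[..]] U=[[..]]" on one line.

L=[[1,0,0,0],[-2,1,0,0],[-1,1,1,0],[1,-1,0,1]] U=[[-2,-2,2,1],[0,1,1,-2],[0,0,1,0],[0,0,0,1]]

  R1 -= -2·R0 → [0,1,1,-2]
  R2 -= -1·R0 → [0,1,2,-2]
  R3 -= 1·R0 → [0,-1,-1,3]
  R2 -= 1·R1 → [0,0,1,0]
  R3 -= -1·R1 → [0,0,0,1]
  R3 -= 0·R2 → [0,0,0,1]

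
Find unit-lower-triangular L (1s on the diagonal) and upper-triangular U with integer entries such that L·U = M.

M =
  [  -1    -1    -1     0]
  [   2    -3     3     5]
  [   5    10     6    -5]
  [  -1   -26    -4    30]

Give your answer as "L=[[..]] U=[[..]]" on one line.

  R1 -= -2·R0 → [0,-5,1,5]
  R2 -= -5·R0 → [0,5,1,-5]
  R3 -= 1·R0 → [0,-25,-3,30]
  R2 -= -1·R1 → [0,0,2,0]
  R3 -= 5·R1 → [0,0,-8,5]
  R3 -= -4·R2 → [0,0,0,5]

L=[[1,0,0,0],[-2,1,0,0],[-5,-1,1,0],[1,5,-4,1]] U=[[-1,-1,-1,0],[0,-5,1,5],[0,0,2,0],[0,0,0,5]]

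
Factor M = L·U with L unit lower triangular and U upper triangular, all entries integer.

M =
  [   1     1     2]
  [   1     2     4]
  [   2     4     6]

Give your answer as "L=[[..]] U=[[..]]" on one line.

L=[[1,0,0],[1,1,0],[2,2,1]] U=[[1,1,2],[0,1,2],[0,0,-2]]

  R1 -= 1·R0 → [0,1,2]
  R2 -= 2·R0 → [0,2,2]
  R2 -= 2·R1 → [0,0,-2]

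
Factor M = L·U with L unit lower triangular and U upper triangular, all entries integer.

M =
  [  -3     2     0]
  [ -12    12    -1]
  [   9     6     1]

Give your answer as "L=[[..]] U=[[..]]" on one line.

L=[[1,0,0],[4,1,0],[-3,3,1]] U=[[-3,2,0],[0,4,-1],[0,0,4]]

  row1 -= 4·row0 → [0,4,-1]
  row2 -= -3·row0 → [0,12,1]
  row2 -= 3·row1 → [0,0,4]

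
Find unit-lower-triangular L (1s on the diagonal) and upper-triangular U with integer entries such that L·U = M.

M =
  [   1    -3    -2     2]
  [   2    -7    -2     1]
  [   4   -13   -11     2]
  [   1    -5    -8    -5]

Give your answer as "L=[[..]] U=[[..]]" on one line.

L=[[1,0,0,0],[2,1,0,0],[4,1,1,0],[1,2,2,1]] U=[[1,-3,-2,2],[0,-1,2,-3],[0,0,-5,-3],[0,0,0,5]]

  row1 -= 2·row0 → [0,-1,2,-3]
  row2 -= 4·row0 → [0,-1,-3,-6]
  row3 -= 1·row0 → [0,-2,-6,-7]
  row2 -= 1·row1 → [0,0,-5,-3]
  row3 -= 2·row1 → [0,0,-10,-1]
  row3 -= 2·row2 → [0,0,0,5]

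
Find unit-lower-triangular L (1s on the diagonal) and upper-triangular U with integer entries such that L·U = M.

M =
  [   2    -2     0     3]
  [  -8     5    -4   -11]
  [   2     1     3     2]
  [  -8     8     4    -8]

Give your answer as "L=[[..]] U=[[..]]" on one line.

  row1 -= -4·row0 → [0,-3,-4,1]
  row2 -= 1·row0 → [0,3,3,-1]
  row3 -= -4·row0 → [0,0,4,4]
  row2 -= -1·row1 → [0,0,-1,0]
  row3 -= 0·row1 → [0,0,4,4]
  row3 -= -4·row2 → [0,0,0,4]

L=[[1,0,0,0],[-4,1,0,0],[1,-1,1,0],[-4,0,-4,1]] U=[[2,-2,0,3],[0,-3,-4,1],[0,0,-1,0],[0,0,0,4]]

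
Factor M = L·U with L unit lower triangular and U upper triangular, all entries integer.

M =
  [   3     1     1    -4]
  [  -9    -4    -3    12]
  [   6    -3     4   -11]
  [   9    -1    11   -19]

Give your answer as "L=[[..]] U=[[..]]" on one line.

L=[[1,0,0,0],[-3,1,0,0],[2,5,1,0],[3,4,4,1]] U=[[3,1,1,-4],[0,-1,0,0],[0,0,2,-3],[0,0,0,5]]

  row1 -= -3·row0 → [0,-1,0,0]
  row2 -= 2·row0 → [0,-5,2,-3]
  row3 -= 3·row0 → [0,-4,8,-7]
  row2 -= 5·row1 → [0,0,2,-3]
  row3 -= 4·row1 → [0,0,8,-7]
  row3 -= 4·row2 → [0,0,0,5]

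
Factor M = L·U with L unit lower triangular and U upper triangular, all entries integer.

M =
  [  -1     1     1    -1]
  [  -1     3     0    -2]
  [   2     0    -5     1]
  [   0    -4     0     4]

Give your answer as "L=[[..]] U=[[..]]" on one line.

  R1 -= 1·R0 → [0,2,-1,-1]
  R2 -= -2·R0 → [0,2,-3,-1]
  R3 -= 0·R0 → [0,-4,0,4]
  R2 -= 1·R1 → [0,0,-2,0]
  R3 -= -2·R1 → [0,0,-2,2]
  R3 -= 1·R2 → [0,0,0,2]

L=[[1,0,0,0],[1,1,0,0],[-2,1,1,0],[0,-2,1,1]] U=[[-1,1,1,-1],[0,2,-1,-1],[0,0,-2,0],[0,0,0,2]]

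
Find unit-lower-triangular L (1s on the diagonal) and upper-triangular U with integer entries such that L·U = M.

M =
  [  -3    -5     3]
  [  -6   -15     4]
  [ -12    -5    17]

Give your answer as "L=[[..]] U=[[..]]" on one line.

  R1 -= 2·R0 → [0,-5,-2]
  R2 -= 4·R0 → [0,15,5]
  R2 -= -3·R1 → [0,0,-1]

L=[[1,0,0],[2,1,0],[4,-3,1]] U=[[-3,-5,3],[0,-5,-2],[0,0,-1]]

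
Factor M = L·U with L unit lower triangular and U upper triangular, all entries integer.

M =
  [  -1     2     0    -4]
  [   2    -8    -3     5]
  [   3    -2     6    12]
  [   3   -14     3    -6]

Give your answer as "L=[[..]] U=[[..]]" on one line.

  R1 -= -2·R0 → [0,-4,-3,-3]
  R2 -= -3·R0 → [0,4,6,0]
  R3 -= -3·R0 → [0,-8,3,-18]
  R2 -= -1·R1 → [0,0,3,-3]
  R3 -= 2·R1 → [0,0,9,-12]
  R3 -= 3·R2 → [0,0,0,-3]

L=[[1,0,0,0],[-2,1,0,0],[-3,-1,1,0],[-3,2,3,1]] U=[[-1,2,0,-4],[0,-4,-3,-3],[0,0,3,-3],[0,0,0,-3]]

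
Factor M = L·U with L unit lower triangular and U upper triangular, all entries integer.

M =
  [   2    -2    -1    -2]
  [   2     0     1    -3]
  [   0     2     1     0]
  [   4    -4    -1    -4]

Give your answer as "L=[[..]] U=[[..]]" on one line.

L=[[1,0,0,0],[1,1,0,0],[0,1,1,0],[2,0,-1,1]] U=[[2,-2,-1,-2],[0,2,2,-1],[0,0,-1,1],[0,0,0,1]]

  r1 -= 1·r0 → [0,2,2,-1]
  r2 -= 0·r0 → [0,2,1,0]
  r3 -= 2·r0 → [0,0,1,0]
  r2 -= 1·r1 → [0,0,-1,1]
  r3 -= 0·r1 → [0,0,1,0]
  r3 -= -1·r2 → [0,0,0,1]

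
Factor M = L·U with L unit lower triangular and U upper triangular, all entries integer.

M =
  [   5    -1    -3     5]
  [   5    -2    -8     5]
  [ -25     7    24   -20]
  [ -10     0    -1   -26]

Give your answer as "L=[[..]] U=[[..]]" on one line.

L=[[1,0,0,0],[1,1,0,0],[-5,-2,1,0],[-2,2,-3,1]] U=[[5,-1,-3,5],[0,-1,-5,0],[0,0,-1,5],[0,0,0,-1]]

  R1 -= 1·R0 → [0,-1,-5,0]
  R2 -= -5·R0 → [0,2,9,5]
  R3 -= -2·R0 → [0,-2,-7,-16]
  R2 -= -2·R1 → [0,0,-1,5]
  R3 -= 2·R1 → [0,0,3,-16]
  R3 -= -3·R2 → [0,0,0,-1]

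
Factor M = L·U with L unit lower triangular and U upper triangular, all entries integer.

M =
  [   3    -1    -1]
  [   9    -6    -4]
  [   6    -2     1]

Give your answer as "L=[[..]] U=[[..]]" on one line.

  r1 -= 3·r0 → [0,-3,-1]
  r2 -= 2·r0 → [0,0,3]
  r2 -= 0·r1 → [0,0,3]

L=[[1,0,0],[3,1,0],[2,0,1]] U=[[3,-1,-1],[0,-3,-1],[0,0,3]]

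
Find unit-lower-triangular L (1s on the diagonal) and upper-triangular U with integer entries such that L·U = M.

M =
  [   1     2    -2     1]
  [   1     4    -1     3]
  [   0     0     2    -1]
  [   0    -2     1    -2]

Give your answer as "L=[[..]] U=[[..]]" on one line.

L=[[1,0,0,0],[1,1,0,0],[0,0,1,0],[0,-1,1,1]] U=[[1,2,-2,1],[0,2,1,2],[0,0,2,-1],[0,0,0,1]]

  r1 -= 1·r0 → [0,2,1,2]
  r2 -= 0·r0 → [0,0,2,-1]
  r3 -= 0·r0 → [0,-2,1,-2]
  r2 -= 0·r1 → [0,0,2,-1]
  r3 -= -1·r1 → [0,0,2,0]
  r3 -= 1·r2 → [0,0,0,1]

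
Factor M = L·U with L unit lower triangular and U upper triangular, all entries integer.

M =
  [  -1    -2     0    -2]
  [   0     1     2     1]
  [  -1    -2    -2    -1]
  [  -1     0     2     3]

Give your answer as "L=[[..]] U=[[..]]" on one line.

L=[[1,0,0,0],[0,1,0,0],[1,0,1,0],[1,2,1,1]] U=[[-1,-2,0,-2],[0,1,2,1],[0,0,-2,1],[0,0,0,2]]

  row1 -= 0·row0 → [0,1,2,1]
  row2 -= 1·row0 → [0,0,-2,1]
  row3 -= 1·row0 → [0,2,2,5]
  row2 -= 0·row1 → [0,0,-2,1]
  row3 -= 2·row1 → [0,0,-2,3]
  row3 -= 1·row2 → [0,0,0,2]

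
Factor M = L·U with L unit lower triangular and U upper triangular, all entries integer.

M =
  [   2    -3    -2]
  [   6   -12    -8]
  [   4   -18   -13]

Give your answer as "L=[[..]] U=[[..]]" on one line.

  row1 -= 3·row0 → [0,-3,-2]
  row2 -= 2·row0 → [0,-12,-9]
  row2 -= 4·row1 → [0,0,-1]

L=[[1,0,0],[3,1,0],[2,4,1]] U=[[2,-3,-2],[0,-3,-2],[0,0,-1]]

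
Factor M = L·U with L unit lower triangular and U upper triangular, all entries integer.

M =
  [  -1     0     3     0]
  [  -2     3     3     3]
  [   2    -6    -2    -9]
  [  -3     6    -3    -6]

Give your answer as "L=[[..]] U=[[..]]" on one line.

  R1 -= 2·R0 → [0,3,-3,3]
  R2 -= -2·R0 → [0,-6,4,-9]
  R3 -= 3·R0 → [0,6,-12,-6]
  R2 -= -2·R1 → [0,0,-2,-3]
  R3 -= 2·R1 → [0,0,-6,-12]
  R3 -= 3·R2 → [0,0,0,-3]

L=[[1,0,0,0],[2,1,0,0],[-2,-2,1,0],[3,2,3,1]] U=[[-1,0,3,0],[0,3,-3,3],[0,0,-2,-3],[0,0,0,-3]]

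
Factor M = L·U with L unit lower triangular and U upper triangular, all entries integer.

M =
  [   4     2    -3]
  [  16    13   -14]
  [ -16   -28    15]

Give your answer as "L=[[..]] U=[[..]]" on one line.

  row1 -= 4·row0 → [0,5,-2]
  row2 -= -4·row0 → [0,-20,3]
  row2 -= -4·row1 → [0,0,-5]

L=[[1,0,0],[4,1,0],[-4,-4,1]] U=[[4,2,-3],[0,5,-2],[0,0,-5]]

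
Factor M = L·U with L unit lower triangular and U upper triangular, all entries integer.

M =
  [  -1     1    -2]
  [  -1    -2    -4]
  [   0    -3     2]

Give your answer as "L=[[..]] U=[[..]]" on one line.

L=[[1,0,0],[1,1,0],[0,1,1]] U=[[-1,1,-2],[0,-3,-2],[0,0,4]]

  r1 -= 1·r0 → [0,-3,-2]
  r2 -= 0·r0 → [0,-3,2]
  r2 -= 1·r1 → [0,0,4]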